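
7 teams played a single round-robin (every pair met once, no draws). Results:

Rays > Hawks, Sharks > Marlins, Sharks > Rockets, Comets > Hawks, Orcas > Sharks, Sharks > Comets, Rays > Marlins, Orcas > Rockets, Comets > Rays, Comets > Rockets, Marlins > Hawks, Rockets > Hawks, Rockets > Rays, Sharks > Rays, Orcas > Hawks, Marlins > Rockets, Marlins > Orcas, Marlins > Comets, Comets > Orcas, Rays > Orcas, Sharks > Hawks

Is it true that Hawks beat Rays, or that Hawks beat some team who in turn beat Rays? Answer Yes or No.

Hawks did not beat Rays directly.
Hawks beat no one, so there is no intermediate team.

No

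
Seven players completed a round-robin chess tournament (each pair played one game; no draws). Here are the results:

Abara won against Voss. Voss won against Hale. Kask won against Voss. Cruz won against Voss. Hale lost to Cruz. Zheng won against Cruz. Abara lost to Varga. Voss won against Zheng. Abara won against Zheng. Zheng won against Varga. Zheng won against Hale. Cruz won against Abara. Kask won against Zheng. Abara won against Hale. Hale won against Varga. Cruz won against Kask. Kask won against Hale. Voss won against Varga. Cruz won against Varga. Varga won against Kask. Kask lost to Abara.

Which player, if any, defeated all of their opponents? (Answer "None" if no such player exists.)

Highest win total is Cruz with 5 (out of 6 possible).
Cruz lost to Zheng, so no player went undefeated.

None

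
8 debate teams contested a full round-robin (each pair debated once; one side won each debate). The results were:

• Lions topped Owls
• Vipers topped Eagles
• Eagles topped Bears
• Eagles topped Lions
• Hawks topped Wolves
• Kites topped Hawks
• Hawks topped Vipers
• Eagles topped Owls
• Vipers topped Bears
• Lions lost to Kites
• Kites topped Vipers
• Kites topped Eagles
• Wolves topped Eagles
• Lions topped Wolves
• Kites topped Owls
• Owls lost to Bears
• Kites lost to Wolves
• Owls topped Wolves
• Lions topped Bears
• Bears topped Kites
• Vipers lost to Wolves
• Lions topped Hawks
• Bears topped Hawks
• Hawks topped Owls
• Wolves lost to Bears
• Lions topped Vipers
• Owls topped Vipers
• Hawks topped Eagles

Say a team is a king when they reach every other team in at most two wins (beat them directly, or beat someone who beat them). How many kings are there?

Kites reaches everyone (king).
Vipers reaches everyone (king).
Owls cannot reach Hawks, Lions in two steps.
Wolves reaches everyone (king).
Eagles reaches everyone (king).
Bears reaches everyone (king).
Hawks reaches everyone (king).
Lions reaches everyone (king).
Kings: Kites, Vipers, Wolves, Eagles, Bears, Hawks, Lions — 7.

7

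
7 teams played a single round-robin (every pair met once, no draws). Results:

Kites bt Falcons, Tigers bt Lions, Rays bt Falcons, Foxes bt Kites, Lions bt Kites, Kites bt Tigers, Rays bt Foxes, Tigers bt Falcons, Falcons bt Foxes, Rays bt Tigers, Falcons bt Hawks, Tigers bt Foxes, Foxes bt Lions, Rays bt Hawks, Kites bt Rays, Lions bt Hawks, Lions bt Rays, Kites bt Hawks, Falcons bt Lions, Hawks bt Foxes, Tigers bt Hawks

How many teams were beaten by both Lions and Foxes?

Lions beat: Kites, Rays, Hawks.
Foxes beat: Kites, Lions.
Both beat: Kites — 1.

1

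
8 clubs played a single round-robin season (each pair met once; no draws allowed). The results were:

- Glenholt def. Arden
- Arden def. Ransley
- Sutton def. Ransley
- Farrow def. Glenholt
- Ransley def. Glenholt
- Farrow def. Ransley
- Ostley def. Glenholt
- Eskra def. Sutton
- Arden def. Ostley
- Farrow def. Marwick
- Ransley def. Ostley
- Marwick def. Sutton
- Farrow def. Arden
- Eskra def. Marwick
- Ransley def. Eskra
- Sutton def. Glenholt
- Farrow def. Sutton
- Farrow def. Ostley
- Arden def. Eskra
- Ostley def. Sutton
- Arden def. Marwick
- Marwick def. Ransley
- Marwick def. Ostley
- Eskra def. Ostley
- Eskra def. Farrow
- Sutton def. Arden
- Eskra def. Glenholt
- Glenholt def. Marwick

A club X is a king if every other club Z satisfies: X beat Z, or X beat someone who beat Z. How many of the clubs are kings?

Farrow reaches everyone (king).
Glenholt cannot reach Farrow in two steps.
Ostley cannot reach Farrow, Eskra in two steps.
Arden reaches everyone (king).
Eskra reaches everyone (king).
Ransley reaches everyone (king).
Sutton cannot reach Farrow in two steps.
Marwick cannot reach Farrow in two steps.
Kings: Farrow, Arden, Eskra, Ransley — 4.

4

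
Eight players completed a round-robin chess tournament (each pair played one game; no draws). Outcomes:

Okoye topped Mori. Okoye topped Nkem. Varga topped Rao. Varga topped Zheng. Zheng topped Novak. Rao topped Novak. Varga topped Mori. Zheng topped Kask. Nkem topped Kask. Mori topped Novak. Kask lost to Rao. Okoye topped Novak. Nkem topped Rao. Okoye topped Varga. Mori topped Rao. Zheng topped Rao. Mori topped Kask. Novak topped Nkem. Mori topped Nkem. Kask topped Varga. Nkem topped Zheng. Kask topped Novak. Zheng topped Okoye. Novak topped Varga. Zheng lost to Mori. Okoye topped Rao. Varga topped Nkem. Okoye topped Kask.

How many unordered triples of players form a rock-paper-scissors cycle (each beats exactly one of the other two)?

Win totals: Mori 5, Nkem 3, Novak 2, Varga 4, Rao 2, Zheng 4, Kask 2, Okoye 6.
A player with w wins dominates both others in C(w,2) triples; summing gives 10 + 3 + 1 + 6 + 1 + 6 + 1 + 15 = 43 transitive triples.
Total triples C(8,3) = 56, so cyclic triples = 56 − 43 = 13.

13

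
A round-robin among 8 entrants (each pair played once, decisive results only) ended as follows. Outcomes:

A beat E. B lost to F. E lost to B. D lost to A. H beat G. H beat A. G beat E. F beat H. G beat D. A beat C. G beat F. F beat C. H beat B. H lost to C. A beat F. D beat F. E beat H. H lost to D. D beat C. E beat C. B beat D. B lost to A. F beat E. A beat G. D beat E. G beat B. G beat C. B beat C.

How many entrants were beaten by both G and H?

G beat: B, C, D, E, F.
H beat: A, B, G.
Both beat: B — 1.

1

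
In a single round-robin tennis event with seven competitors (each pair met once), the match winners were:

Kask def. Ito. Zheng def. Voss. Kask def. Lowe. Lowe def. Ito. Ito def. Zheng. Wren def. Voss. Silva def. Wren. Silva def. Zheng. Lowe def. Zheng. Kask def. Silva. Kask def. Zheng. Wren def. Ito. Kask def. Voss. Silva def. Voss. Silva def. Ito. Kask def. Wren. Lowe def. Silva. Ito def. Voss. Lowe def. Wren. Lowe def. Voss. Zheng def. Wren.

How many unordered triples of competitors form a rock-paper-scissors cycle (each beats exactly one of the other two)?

1

Win totals: Silva 4, Ito 2, Voss 0, Lowe 5, Wren 2, Zheng 2, Kask 6.
A competitor with w wins dominates both others in C(w,2) triples; summing gives 6 + 1 + 0 + 10 + 1 + 1 + 15 = 34 transitive triples.
Total triples C(7,3) = 35, so cyclic triples = 35 − 34 = 1.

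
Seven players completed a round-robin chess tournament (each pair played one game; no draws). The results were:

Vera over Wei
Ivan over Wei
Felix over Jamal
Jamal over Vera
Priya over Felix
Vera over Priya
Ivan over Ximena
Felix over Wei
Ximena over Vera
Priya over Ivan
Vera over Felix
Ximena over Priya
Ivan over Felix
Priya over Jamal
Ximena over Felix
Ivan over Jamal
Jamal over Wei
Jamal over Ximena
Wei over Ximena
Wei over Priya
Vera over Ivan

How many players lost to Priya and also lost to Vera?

Priya beat: Ivan, Jamal, Felix.
Vera beat: Ivan, Priya, Felix, Wei.
Both beat: Ivan, Felix — 2.

2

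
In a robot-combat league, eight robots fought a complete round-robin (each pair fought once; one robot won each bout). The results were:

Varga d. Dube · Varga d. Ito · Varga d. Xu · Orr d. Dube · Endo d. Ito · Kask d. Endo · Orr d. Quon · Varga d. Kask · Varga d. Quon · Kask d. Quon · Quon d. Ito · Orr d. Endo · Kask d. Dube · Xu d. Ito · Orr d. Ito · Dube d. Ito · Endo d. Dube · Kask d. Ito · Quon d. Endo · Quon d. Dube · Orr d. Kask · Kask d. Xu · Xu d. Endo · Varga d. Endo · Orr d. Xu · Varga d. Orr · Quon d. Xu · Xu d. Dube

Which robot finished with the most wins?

Win totals: Ito 0, Xu 3, Quon 4, Kask 5, Orr 6, Dube 1, Varga 7, Endo 2.
Varga leads with 7 wins (next highest: 6).

Varga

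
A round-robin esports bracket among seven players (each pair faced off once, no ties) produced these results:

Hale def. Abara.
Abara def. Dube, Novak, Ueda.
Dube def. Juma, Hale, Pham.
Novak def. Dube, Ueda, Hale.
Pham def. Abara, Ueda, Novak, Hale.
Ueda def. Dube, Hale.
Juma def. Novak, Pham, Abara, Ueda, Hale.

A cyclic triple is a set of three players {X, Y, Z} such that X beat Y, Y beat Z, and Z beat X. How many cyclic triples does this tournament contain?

Win totals: Novak 3, Dube 3, Pham 4, Ueda 2, Juma 5, Abara 3, Hale 1.
A player with w wins dominates both others in C(w,2) triples; summing gives 3 + 3 + 6 + 1 + 10 + 3 + 0 = 26 transitive triples.
Total triples C(7,3) = 35, so cyclic triples = 35 − 26 = 9.

9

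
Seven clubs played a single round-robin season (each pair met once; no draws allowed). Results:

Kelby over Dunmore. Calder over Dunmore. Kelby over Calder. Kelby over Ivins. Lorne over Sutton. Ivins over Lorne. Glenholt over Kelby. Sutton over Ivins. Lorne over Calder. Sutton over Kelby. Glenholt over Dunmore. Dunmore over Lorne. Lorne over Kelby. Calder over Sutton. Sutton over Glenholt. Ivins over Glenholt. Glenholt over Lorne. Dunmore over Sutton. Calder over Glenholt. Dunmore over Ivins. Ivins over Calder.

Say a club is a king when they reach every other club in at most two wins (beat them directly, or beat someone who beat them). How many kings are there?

7

Sutton reaches everyone (king).
Ivins reaches everyone (king).
Dunmore reaches everyone (king).
Glenholt reaches everyone (king).
Kelby reaches everyone (king).
Calder reaches everyone (king).
Lorne reaches everyone (king).
Kings: Sutton, Ivins, Dunmore, Glenholt, Kelby, Calder, Lorne — 7.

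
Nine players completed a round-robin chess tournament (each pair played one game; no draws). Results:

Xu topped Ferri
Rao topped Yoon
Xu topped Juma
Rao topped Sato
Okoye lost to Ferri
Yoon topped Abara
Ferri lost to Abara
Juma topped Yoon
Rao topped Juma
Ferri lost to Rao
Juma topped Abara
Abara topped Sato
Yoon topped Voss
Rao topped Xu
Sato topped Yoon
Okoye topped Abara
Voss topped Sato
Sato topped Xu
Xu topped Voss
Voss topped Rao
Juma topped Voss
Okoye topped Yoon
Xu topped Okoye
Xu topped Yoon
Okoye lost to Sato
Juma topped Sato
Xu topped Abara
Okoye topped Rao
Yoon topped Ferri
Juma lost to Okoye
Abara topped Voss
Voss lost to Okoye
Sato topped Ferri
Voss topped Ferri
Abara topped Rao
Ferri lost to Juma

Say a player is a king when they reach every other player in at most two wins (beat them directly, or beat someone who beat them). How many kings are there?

6

Voss cannot reach Abara in two steps.
Xu reaches everyone (king).
Abara reaches everyone (king).
Rao reaches everyone (king).
Sato reaches everyone (king).
Yoon cannot reach Xu, Juma in two steps.
Ferri cannot reach Xu, Sato in two steps.
Okoye reaches everyone (king).
Juma reaches everyone (king).
Kings: Xu, Abara, Rao, Sato, Okoye, Juma — 6.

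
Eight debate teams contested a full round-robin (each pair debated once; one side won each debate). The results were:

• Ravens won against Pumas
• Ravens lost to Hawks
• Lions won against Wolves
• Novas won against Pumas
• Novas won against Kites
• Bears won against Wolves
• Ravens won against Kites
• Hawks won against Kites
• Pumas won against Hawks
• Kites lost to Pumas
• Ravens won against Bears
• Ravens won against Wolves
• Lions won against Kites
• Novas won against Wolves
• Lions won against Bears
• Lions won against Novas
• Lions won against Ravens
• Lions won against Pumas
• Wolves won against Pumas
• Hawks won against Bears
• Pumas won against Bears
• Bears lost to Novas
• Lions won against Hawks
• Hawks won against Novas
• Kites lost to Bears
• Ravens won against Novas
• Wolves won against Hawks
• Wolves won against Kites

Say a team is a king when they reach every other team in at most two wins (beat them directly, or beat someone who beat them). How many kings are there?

1

Lions reaches everyone (king).
Kites cannot reach Lions, Novas, Pumas, Bears, Hawks, Ravens, Wolves in two steps.
Novas cannot reach Lions, Ravens in two steps.
Pumas cannot reach Lions in two steps.
Bears cannot reach Lions, Novas, Ravens in two steps.
Hawks cannot reach Lions in two steps.
Ravens cannot reach Lions in two steps.
Wolves cannot reach Lions in two steps.
Kings: Lions — 1.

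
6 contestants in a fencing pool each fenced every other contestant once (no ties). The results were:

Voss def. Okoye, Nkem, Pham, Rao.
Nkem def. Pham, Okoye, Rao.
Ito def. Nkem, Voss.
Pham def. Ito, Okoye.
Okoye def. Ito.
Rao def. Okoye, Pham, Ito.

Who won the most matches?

Voss

Win totals: Rao 3, Ito 2, Voss 4, Okoye 1, Pham 2, Nkem 3.
Voss leads with 4 wins (next highest: 3).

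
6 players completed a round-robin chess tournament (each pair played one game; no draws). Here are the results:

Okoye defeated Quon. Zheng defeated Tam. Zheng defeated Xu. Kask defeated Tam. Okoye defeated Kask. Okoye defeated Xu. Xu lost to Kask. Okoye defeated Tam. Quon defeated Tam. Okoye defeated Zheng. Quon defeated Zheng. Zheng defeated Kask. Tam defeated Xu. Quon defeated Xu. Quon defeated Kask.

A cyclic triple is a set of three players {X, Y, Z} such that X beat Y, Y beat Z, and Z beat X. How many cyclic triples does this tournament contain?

Win totals: Zheng 3, Quon 4, Tam 1, Kask 2, Xu 0, Okoye 5.
A player with w wins dominates both others in C(w,2) triples; summing gives 3 + 6 + 0 + 1 + 0 + 10 = 20 transitive triples.
Total triples C(6,3) = 20, so cyclic triples = 20 − 20 = 0.

0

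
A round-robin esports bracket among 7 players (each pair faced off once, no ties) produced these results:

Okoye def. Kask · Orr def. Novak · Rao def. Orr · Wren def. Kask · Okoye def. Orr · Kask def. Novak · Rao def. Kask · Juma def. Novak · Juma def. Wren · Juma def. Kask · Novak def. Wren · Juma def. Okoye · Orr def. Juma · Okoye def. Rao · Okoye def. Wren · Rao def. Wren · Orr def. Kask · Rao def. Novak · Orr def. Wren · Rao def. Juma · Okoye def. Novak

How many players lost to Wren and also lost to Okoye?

Wren beat: Kask.
Okoye beat: Novak, Kask, Wren, Rao, Orr.
Both beat: Kask — 1.

1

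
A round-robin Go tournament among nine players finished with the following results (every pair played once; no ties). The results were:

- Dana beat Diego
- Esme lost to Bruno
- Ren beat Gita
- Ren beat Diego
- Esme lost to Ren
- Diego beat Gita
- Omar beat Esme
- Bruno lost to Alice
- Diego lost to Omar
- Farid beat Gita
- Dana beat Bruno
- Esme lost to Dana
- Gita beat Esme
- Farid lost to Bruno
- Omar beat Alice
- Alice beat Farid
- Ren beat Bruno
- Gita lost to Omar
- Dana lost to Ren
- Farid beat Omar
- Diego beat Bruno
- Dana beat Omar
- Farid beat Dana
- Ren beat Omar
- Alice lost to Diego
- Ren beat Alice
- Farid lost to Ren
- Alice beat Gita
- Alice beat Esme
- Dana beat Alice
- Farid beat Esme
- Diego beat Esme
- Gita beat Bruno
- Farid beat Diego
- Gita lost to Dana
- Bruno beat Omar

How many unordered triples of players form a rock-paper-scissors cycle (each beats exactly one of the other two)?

Win totals: Gita 2, Ren 8, Esme 0, Omar 4, Diego 4, Bruno 3, Farid 5, Dana 6, Alice 4.
A player with w wins dominates both others in C(w,2) triples; summing gives 1 + 28 + 0 + 6 + 6 + 3 + 10 + 15 + 6 = 75 transitive triples.
Total triples C(9,3) = 84, so cyclic triples = 84 − 75 = 9.

9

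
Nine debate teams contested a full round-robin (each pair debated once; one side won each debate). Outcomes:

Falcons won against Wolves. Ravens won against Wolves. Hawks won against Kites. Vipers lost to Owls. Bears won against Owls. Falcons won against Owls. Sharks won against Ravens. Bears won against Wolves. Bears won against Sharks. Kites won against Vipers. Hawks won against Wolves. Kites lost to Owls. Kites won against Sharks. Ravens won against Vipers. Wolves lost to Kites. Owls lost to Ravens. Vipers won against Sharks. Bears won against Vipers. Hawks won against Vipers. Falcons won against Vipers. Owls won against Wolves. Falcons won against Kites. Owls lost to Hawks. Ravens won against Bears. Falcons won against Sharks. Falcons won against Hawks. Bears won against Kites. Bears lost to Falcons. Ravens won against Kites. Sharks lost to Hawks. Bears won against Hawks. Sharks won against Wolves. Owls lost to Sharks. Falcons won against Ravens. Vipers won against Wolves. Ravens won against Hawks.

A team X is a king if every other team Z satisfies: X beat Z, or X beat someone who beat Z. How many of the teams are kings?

Kites cannot reach Bears, Falcons, Hawks in two steps.
Sharks cannot reach Falcons in two steps.
Bears cannot reach Falcons in two steps.
Owls cannot reach Bears, Falcons, Ravens, Hawks in two steps.
Falcons reaches everyone (king).
Ravens cannot reach Falcons in two steps.
Vipers cannot reach Kites, Bears, Falcons, Hawks in two steps.
Wolves cannot reach Kites, Sharks, Bears, Owls, Falcons, Ravens, Vipers, Hawks in two steps.
Hawks cannot reach Bears, Falcons in two steps.
Kings: Falcons — 1.

1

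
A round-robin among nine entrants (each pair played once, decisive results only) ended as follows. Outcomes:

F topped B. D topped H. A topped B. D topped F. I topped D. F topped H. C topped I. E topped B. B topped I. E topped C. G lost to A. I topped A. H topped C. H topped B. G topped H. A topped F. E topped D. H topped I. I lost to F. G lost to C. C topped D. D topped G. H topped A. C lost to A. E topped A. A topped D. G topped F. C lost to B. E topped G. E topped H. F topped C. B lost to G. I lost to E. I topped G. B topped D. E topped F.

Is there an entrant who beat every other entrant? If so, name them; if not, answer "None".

E

E has 8 wins out of 8 opponents — a perfect record.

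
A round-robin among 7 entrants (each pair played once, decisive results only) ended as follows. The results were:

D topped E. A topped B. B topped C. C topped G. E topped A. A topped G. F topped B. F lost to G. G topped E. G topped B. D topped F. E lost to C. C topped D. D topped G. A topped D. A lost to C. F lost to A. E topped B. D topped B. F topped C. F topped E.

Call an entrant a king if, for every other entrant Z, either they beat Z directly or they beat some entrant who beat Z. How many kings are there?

5

A reaches everyone (king).
B cannot reach F in two steps.
C reaches everyone (king).
D reaches everyone (king).
E reaches everyone (king).
F reaches everyone (king).
G cannot reach D in two steps.
Kings: A, C, D, E, F — 5.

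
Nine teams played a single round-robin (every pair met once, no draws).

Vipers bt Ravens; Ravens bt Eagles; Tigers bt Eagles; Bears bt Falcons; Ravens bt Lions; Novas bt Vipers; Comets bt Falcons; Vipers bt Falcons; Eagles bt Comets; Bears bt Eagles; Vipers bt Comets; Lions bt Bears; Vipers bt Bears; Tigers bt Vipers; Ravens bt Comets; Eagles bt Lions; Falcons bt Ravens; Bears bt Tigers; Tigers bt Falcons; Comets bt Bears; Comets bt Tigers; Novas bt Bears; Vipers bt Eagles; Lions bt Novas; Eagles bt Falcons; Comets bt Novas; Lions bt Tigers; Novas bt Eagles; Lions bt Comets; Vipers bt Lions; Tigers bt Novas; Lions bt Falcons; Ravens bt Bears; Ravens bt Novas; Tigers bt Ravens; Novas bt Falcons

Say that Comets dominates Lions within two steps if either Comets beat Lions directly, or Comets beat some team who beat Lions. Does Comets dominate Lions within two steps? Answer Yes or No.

Comets did not beat Lions directly.
Comets beat Tigers, Novas, Bears, Falcons, but each of them lost to Lions. No two-step path.

No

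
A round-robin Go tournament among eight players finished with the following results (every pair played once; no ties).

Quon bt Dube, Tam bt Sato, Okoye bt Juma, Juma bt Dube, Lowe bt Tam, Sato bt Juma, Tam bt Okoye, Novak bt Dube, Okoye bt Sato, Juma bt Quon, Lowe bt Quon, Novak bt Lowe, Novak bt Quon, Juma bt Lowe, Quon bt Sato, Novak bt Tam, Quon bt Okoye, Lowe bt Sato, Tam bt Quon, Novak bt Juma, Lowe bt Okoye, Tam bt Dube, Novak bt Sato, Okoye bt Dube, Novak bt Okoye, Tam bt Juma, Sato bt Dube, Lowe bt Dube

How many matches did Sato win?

Sato's results: beat Dube, Juma; lost to Okoye, Tam, Lowe, Novak, Quon.
That is 2 wins.

2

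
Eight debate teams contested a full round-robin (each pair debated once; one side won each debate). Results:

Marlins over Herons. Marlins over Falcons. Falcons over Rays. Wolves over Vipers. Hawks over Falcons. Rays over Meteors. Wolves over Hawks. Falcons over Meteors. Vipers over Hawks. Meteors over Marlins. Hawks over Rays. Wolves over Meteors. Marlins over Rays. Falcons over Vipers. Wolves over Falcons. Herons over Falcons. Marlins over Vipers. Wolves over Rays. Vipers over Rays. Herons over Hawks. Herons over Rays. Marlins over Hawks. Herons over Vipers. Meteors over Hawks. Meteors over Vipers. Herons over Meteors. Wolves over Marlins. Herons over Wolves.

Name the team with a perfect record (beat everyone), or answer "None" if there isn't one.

None

Highest win total is Wolves with 6 (out of 7 possible).
Wolves lost to Herons, so no team went undefeated.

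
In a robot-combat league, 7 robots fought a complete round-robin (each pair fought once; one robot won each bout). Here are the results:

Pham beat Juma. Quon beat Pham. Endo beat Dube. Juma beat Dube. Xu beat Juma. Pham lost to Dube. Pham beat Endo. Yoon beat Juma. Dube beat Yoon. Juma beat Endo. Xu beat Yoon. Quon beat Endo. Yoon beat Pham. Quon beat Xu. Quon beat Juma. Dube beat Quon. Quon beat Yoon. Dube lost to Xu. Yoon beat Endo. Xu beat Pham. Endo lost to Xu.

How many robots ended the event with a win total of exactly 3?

2

Win totals: Juma 2, Pham 2, Yoon 3, Quon 5, Dube 3, Xu 5, Endo 1.
Exactly 3: Yoon, Dube — 2 robots.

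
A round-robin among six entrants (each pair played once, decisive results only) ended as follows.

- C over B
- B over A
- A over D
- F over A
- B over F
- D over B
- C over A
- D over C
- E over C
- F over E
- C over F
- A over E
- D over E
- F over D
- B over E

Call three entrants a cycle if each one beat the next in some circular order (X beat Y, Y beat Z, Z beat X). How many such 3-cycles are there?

Of the C(6,3) = 20 triples, the cyclic ones are: {A, B, D}; {A, C, D}; {A, C, E}; {B, C, E}; {B, D, F}; {C, D, F}; {C, E, F}.
That is 7.

7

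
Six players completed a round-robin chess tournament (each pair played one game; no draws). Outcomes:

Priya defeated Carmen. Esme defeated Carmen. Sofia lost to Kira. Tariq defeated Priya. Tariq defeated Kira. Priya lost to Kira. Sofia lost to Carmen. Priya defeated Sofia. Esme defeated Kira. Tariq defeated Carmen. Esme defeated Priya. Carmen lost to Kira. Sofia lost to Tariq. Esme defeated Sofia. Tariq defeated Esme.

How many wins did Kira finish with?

Kira's results: beat Carmen, Priya, Sofia; lost to Esme, Tariq.
That is 3 wins.

3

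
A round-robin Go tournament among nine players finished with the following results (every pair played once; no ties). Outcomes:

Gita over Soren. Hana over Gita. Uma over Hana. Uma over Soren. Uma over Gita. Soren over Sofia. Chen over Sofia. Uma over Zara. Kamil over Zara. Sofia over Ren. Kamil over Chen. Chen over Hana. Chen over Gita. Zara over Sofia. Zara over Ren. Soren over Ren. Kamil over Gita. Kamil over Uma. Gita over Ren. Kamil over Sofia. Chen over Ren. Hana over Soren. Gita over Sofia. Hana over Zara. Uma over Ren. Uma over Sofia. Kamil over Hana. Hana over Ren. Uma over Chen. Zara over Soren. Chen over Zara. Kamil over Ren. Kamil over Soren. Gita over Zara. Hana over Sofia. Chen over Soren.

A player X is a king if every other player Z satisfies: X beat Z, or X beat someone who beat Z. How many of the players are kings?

Sofia cannot reach Uma, Chen, Soren, Gita, Kamil, Hana, Zara in two steps.
Uma cannot reach Kamil in two steps.
Chen cannot reach Uma, Kamil in two steps.
Soren cannot reach Uma, Chen, Gita, Kamil, Hana, Zara in two steps.
Gita cannot reach Uma, Chen, Kamil, Hana in two steps.
Ren cannot reach Sofia, Uma, Chen, Soren, Gita, Kamil, Hana, Zara in two steps.
Kamil reaches everyone (king).
Hana cannot reach Uma, Chen, Kamil in two steps.
Zara cannot reach Uma, Chen, Gita, Kamil, Hana in two steps.
Kings: Kamil — 1.

1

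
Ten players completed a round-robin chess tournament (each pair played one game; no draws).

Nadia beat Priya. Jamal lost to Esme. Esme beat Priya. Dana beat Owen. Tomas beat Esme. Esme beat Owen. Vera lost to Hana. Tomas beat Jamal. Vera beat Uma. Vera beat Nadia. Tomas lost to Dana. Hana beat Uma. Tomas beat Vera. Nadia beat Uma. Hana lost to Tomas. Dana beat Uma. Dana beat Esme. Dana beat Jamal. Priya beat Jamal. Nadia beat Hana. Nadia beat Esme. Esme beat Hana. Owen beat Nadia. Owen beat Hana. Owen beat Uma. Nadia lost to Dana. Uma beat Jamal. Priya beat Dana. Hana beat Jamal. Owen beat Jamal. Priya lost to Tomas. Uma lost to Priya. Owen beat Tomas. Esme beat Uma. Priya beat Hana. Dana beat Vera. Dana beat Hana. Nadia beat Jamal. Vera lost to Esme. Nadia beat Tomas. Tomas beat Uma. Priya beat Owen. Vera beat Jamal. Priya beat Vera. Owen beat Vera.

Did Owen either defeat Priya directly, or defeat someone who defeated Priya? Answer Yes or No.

Yes

Owen did not beat Priya directly.
Owen beat Tomas, Vera, Jamal, Hana, Nadia, Uma. Of those, Tomas beat Priya.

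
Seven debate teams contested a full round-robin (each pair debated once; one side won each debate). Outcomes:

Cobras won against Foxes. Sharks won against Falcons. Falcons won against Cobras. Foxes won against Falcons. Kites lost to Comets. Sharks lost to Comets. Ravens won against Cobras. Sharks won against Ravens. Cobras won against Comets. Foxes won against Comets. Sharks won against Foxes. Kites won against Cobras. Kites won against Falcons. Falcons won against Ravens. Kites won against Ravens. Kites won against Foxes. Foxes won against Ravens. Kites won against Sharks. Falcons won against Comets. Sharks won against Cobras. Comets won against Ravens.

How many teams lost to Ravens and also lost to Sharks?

Ravens beat: Cobras.
Sharks beat: Ravens, Cobras, Foxes, Falcons.
Both beat: Cobras — 1.

1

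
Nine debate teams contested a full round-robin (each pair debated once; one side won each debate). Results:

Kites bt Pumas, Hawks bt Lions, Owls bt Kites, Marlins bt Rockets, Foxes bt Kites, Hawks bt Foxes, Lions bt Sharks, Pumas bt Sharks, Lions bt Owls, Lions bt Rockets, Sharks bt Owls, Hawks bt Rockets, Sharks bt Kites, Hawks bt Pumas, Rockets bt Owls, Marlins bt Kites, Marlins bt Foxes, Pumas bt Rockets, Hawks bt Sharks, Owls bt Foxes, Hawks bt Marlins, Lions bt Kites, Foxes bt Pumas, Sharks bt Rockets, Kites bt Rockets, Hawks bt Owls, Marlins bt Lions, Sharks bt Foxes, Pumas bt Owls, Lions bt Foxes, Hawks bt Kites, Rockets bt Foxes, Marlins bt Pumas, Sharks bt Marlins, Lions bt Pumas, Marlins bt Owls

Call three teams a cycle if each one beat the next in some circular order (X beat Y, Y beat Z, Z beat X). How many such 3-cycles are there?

9

Win totals: Sharks 5, Marlins 6, Hawks 8, Lions 6, Pumas 3, Rockets 2, Kites 2, Foxes 2, Owls 2.
A team with w wins dominates both others in C(w,2) triples; summing gives 10 + 15 + 28 + 15 + 3 + 1 + 1 + 1 + 1 = 75 transitive triples.
Total triples C(9,3) = 84, so cyclic triples = 84 − 75 = 9.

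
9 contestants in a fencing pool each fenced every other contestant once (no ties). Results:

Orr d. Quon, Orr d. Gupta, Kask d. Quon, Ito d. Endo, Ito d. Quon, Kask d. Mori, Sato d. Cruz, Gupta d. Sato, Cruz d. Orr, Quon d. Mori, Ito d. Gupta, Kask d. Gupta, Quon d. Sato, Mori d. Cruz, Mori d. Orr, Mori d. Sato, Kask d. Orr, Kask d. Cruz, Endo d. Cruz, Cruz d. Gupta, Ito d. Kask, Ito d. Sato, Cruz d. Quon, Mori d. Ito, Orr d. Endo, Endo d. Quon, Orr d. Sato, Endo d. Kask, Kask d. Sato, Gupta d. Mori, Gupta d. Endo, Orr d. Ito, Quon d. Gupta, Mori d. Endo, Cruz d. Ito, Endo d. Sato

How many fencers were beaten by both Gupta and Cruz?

0

Gupta beat: Endo, Sato, Mori.
Cruz beat: Gupta, Ito, Orr, Quon.
No one was beaten by both.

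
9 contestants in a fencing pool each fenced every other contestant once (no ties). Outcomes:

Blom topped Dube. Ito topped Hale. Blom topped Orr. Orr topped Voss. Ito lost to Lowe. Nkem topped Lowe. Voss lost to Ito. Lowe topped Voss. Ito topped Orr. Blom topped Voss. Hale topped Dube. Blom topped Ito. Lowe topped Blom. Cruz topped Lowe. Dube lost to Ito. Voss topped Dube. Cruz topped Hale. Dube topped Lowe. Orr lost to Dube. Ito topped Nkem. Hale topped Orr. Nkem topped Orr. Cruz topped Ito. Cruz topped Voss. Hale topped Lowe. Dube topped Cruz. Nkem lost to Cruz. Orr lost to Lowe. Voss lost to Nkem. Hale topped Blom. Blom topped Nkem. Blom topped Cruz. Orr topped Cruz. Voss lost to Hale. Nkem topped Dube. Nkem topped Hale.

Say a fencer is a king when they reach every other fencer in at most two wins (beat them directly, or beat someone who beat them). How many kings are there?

7

Orr cannot reach Blom in two steps.
Lowe reaches everyone (king).
Hale reaches everyone (king).
Ito reaches everyone (king).
Cruz reaches everyone (king).
Voss cannot reach Hale, Ito, Blom, Nkem in two steps.
Blom reaches everyone (king).
Nkem reaches everyone (king).
Dube reaches everyone (king).
Kings: Lowe, Hale, Ito, Cruz, Blom, Nkem, Dube — 7.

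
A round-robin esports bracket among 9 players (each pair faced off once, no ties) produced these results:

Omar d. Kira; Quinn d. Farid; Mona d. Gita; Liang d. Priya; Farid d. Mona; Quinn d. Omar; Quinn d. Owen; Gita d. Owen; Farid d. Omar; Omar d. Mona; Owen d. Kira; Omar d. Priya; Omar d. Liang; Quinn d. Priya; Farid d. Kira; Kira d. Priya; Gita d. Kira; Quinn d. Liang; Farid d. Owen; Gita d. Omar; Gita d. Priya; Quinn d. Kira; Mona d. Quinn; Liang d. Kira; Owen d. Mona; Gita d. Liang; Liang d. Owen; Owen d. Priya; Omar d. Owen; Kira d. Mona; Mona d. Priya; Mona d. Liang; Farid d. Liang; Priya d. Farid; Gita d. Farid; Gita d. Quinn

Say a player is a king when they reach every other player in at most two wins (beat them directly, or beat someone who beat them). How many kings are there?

Quinn cannot reach Gita in two steps.
Farid reaches everyone (king).
Omar reaches everyone (king).
Priya cannot reach Quinn, Gita in two steps.
Liang cannot reach Quinn, Omar, Gita in two steps.
Owen cannot reach Omar in two steps.
Gita reaches everyone (king).
Mona reaches everyone (king).
Kira cannot reach Omar, Owen in two steps.
Kings: Farid, Omar, Gita, Mona — 4.

4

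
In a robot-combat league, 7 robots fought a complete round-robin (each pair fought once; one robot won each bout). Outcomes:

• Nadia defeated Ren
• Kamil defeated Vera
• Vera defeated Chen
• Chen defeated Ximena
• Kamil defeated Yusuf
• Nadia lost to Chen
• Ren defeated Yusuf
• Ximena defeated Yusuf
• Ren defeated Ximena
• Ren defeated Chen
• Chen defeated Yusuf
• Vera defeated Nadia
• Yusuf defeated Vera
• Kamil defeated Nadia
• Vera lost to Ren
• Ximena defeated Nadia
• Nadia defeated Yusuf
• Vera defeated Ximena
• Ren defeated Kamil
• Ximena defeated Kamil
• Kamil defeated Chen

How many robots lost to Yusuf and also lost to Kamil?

1

Yusuf beat: Vera.
Kamil beat: Chen, Yusuf, Vera, Nadia.
Both beat: Vera — 1.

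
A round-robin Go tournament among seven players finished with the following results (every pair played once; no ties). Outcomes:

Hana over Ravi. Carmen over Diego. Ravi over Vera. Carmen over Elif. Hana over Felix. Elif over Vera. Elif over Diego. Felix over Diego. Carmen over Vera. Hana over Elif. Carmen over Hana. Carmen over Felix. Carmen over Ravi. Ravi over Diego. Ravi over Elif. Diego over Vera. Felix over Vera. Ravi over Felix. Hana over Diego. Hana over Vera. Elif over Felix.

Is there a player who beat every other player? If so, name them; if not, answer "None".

Carmen has 6 wins out of 6 opponents — a perfect record.

Carmen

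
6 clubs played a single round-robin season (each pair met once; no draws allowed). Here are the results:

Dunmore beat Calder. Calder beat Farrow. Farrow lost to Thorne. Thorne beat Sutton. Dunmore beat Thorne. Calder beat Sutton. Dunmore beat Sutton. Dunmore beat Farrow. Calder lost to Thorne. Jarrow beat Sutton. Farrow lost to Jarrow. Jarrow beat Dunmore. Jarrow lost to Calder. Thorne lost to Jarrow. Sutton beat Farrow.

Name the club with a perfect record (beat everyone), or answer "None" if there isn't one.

Highest win total is Jarrow with 4 (out of 5 possible).
Jarrow lost to Calder, so no club went undefeated.

None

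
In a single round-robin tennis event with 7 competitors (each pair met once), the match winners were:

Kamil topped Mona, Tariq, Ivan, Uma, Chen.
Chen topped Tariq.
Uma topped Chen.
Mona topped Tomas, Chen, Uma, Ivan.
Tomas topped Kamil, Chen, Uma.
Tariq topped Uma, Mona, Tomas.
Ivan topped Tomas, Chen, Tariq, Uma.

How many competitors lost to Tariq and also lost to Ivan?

2

Tariq beat: Uma, Mona, Tomas.
Ivan beat: Uma, Chen, Tariq, Tomas.
Both beat: Uma, Tomas — 2.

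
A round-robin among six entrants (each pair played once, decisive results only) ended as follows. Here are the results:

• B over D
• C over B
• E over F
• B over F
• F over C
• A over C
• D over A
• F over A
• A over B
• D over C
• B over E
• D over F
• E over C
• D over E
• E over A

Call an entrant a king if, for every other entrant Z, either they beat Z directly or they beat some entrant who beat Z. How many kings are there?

3

A reaches everyone (king).
B reaches everyone (king).
C cannot reach A in two steps.
D reaches everyone (king).
E cannot reach D in two steps.
F cannot reach D, E in two steps.
Kings: A, B, D — 3.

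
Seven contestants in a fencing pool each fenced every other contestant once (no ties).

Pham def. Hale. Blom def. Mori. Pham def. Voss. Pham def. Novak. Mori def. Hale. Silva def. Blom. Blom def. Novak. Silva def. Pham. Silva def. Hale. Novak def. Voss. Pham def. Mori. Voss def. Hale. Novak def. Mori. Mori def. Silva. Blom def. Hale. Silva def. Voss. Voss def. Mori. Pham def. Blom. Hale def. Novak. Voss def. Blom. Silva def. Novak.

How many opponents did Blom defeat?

Blom's results: beat Mori, Hale, Novak; lost to Silva, Voss, Pham.
That is 3 wins.

3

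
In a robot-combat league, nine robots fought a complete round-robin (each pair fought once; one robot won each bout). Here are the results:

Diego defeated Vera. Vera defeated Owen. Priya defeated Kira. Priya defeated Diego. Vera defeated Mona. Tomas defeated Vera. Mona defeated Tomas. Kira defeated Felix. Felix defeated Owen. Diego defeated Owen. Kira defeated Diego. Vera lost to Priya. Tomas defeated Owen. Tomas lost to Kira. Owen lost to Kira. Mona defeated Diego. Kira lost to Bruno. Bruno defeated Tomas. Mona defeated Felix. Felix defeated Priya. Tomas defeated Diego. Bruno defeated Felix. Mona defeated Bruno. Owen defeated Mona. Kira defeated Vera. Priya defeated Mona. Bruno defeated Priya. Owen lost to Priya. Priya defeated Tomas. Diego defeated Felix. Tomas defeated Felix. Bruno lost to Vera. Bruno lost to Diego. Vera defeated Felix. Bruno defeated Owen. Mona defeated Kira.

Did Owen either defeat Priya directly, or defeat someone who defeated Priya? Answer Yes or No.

No

Owen did not beat Priya directly.
Owen beat Mona, but each of them lost to Priya. No two-step path.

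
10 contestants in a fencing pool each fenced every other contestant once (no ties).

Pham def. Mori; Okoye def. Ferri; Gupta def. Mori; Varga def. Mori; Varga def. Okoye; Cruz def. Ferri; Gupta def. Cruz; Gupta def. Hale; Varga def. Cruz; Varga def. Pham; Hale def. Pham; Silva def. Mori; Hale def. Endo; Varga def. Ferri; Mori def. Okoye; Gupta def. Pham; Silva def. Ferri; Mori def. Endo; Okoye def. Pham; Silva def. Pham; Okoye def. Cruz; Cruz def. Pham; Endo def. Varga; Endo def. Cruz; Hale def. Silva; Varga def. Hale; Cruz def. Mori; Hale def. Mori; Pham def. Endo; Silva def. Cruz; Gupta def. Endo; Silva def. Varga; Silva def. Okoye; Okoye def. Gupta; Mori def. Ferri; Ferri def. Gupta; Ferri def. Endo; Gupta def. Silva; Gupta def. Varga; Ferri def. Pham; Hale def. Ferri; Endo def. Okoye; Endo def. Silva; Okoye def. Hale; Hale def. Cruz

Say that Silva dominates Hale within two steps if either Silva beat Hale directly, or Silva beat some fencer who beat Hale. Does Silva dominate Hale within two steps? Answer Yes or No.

Silva did not beat Hale directly.
Silva beat Mori, Pham, Cruz, Okoye, Ferri, Varga. Of those, Okoye beat Hale.

Yes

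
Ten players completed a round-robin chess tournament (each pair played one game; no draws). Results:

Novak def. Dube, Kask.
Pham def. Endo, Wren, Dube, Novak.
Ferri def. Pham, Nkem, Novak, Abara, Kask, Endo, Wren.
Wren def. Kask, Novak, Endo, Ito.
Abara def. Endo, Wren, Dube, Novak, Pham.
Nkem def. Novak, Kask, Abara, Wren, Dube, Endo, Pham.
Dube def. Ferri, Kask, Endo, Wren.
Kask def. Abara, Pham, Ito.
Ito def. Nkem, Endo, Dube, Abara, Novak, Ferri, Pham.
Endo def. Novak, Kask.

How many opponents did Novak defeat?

2

Novak's results: beat Dube, Kask; lost to Ito, Endo, Wren, Ferri, Nkem, Pham, Abara.
That is 2 wins.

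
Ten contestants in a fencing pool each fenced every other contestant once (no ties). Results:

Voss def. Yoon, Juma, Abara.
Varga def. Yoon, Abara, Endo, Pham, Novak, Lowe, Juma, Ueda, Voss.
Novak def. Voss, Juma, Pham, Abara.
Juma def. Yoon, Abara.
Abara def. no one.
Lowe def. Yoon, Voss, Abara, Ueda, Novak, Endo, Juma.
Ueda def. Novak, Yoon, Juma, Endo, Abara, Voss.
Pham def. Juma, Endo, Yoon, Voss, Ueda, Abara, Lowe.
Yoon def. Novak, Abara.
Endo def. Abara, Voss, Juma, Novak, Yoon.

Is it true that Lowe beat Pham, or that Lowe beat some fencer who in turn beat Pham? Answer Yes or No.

Yes

Lowe did not beat Pham directly.
Lowe beat Voss, Juma, Endo, Ueda, Abara, Yoon, Novak. Of those, Novak beat Pham.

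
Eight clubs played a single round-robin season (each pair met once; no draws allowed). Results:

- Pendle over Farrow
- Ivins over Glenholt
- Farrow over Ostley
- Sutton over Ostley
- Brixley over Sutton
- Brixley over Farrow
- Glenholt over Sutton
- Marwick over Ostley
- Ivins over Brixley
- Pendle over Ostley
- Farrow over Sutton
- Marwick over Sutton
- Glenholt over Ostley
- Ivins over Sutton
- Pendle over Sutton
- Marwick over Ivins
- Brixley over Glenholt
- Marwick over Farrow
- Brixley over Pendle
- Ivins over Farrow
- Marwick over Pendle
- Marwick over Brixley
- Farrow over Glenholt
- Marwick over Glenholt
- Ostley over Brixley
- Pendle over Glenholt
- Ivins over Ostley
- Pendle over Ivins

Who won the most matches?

Marwick

Win totals: Ostley 1, Brixley 4, Ivins 5, Pendle 5, Sutton 1, Farrow 3, Glenholt 2, Marwick 7.
Marwick leads with 7 wins (next highest: 5).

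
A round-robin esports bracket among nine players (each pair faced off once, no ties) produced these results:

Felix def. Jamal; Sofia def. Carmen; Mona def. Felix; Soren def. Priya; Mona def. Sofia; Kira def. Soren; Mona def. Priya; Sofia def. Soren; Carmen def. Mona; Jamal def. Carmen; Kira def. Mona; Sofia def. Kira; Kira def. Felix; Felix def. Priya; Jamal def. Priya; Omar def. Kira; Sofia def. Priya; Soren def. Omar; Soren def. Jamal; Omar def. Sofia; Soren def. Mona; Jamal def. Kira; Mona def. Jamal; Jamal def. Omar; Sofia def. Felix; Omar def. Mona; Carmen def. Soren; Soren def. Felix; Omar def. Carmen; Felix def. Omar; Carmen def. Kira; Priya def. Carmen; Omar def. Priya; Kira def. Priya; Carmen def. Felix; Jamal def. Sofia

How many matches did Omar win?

5

Omar's results: beat Sofia, Kira, Priya, Carmen, Mona; lost to Soren, Felix, Jamal.
That is 5 wins.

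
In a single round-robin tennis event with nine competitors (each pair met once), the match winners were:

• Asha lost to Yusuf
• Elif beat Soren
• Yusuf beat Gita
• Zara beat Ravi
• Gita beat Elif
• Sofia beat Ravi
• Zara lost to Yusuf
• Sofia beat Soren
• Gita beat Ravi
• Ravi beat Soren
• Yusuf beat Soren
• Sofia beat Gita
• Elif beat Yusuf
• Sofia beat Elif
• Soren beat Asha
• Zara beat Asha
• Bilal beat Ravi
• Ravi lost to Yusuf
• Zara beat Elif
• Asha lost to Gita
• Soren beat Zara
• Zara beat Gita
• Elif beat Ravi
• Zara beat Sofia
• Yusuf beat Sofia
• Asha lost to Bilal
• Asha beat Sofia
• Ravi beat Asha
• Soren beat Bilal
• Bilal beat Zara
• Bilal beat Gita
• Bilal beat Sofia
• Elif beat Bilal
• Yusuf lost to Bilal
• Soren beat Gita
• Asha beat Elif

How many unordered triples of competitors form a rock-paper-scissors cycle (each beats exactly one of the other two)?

Win totals: Asha 2, Elif 4, Sofia 4, Soren 4, Ravi 2, Bilal 6, Yusuf 6, Gita 3, Zara 5.
A competitor with w wins dominates both others in C(w,2) triples; summing gives 1 + 6 + 6 + 6 + 1 + 15 + 15 + 3 + 10 = 63 transitive triples.
Total triples C(9,3) = 84, so cyclic triples = 84 − 63 = 21.

21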